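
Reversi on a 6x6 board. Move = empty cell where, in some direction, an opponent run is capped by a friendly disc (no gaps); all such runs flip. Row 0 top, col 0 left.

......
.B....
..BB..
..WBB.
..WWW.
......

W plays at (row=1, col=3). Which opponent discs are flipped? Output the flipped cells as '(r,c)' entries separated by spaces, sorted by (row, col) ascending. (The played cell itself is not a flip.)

Answer: (2,3) (3,3)

Derivation:
Dir NW: first cell '.' (not opp) -> no flip
Dir N: first cell '.' (not opp) -> no flip
Dir NE: first cell '.' (not opp) -> no flip
Dir W: first cell '.' (not opp) -> no flip
Dir E: first cell '.' (not opp) -> no flip
Dir SW: opp run (2,2), next='.' -> no flip
Dir S: opp run (2,3) (3,3) capped by W -> flip
Dir SE: first cell '.' (not opp) -> no flip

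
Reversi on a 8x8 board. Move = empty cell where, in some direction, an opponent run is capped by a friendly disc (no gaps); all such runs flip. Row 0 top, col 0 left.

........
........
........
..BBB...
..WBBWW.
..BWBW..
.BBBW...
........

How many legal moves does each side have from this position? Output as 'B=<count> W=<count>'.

Answer: B=8 W=9

Derivation:
-- B to move --
(3,1): no bracket -> illegal
(3,5): no bracket -> illegal
(3,6): flips 1 -> legal
(3,7): no bracket -> illegal
(4,1): flips 1 -> legal
(4,7): flips 2 -> legal
(5,1): flips 1 -> legal
(5,6): flips 2 -> legal
(5,7): no bracket -> illegal
(6,5): flips 1 -> legal
(6,6): flips 1 -> legal
(7,3): no bracket -> illegal
(7,4): flips 1 -> legal
(7,5): no bracket -> illegal
B mobility = 8
-- W to move --
(2,1): no bracket -> illegal
(2,2): flips 3 -> legal
(2,3): flips 3 -> legal
(2,4): flips 4 -> legal
(2,5): no bracket -> illegal
(3,1): no bracket -> illegal
(3,5): flips 1 -> legal
(4,1): no bracket -> illegal
(5,0): no bracket -> illegal
(5,1): flips 1 -> legal
(6,0): flips 3 -> legal
(6,5): no bracket -> illegal
(7,0): no bracket -> illegal
(7,1): flips 1 -> legal
(7,2): flips 4 -> legal
(7,3): flips 1 -> legal
(7,4): no bracket -> illegal
W mobility = 9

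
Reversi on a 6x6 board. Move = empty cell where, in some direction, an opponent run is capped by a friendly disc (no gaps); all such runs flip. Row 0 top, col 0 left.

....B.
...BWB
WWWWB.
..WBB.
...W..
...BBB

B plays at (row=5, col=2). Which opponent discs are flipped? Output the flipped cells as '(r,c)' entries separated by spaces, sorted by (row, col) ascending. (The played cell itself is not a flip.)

Dir NW: first cell '.' (not opp) -> no flip
Dir N: first cell '.' (not opp) -> no flip
Dir NE: opp run (4,3) capped by B -> flip
Dir W: first cell '.' (not opp) -> no flip
Dir E: first cell 'B' (not opp) -> no flip
Dir SW: edge -> no flip
Dir S: edge -> no flip
Dir SE: edge -> no flip

Answer: (4,3)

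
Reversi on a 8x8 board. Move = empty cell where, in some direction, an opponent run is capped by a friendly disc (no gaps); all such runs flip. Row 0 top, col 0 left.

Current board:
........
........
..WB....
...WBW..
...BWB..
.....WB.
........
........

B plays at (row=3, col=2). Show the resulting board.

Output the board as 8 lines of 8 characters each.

Answer: ........
........
..WB....
..BBBW..
...BWB..
.....WB.
........
........

Derivation:
Place B at (3,2); scan 8 dirs for brackets.
Dir NW: first cell '.' (not opp) -> no flip
Dir N: opp run (2,2), next='.' -> no flip
Dir NE: first cell 'B' (not opp) -> no flip
Dir W: first cell '.' (not opp) -> no flip
Dir E: opp run (3,3) capped by B -> flip
Dir SW: first cell '.' (not opp) -> no flip
Dir S: first cell '.' (not opp) -> no flip
Dir SE: first cell 'B' (not opp) -> no flip
All flips: (3,3)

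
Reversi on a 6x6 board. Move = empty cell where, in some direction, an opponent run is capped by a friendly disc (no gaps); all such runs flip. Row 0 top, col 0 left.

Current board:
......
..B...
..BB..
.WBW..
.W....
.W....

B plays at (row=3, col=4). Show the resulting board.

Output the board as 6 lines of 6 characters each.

Place B at (3,4); scan 8 dirs for brackets.
Dir NW: first cell 'B' (not opp) -> no flip
Dir N: first cell '.' (not opp) -> no flip
Dir NE: first cell '.' (not opp) -> no flip
Dir W: opp run (3,3) capped by B -> flip
Dir E: first cell '.' (not opp) -> no flip
Dir SW: first cell '.' (not opp) -> no flip
Dir S: first cell '.' (not opp) -> no flip
Dir SE: first cell '.' (not opp) -> no flip
All flips: (3,3)

Answer: ......
..B...
..BB..
.WBBB.
.W....
.W....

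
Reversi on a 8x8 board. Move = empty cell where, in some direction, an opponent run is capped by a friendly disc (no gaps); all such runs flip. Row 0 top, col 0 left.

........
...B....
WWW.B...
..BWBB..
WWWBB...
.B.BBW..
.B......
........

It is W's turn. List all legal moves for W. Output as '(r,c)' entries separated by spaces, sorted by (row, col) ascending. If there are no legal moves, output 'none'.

(0,2): no bracket -> illegal
(0,3): no bracket -> illegal
(0,4): flips 1 -> legal
(1,2): no bracket -> illegal
(1,4): no bracket -> illegal
(1,5): flips 1 -> legal
(2,3): flips 1 -> legal
(2,5): no bracket -> illegal
(2,6): no bracket -> illegal
(3,1): flips 1 -> legal
(3,6): flips 2 -> legal
(4,5): flips 2 -> legal
(4,6): no bracket -> illegal
(5,0): no bracket -> illegal
(5,2): flips 2 -> legal
(6,0): flips 1 -> legal
(6,2): flips 1 -> legal
(6,3): flips 2 -> legal
(6,4): flips 1 -> legal
(6,5): flips 3 -> legal
(7,0): no bracket -> illegal
(7,1): flips 2 -> legal
(7,2): no bracket -> illegal

Answer: (0,4) (1,5) (2,3) (3,1) (3,6) (4,5) (5,2) (6,0) (6,2) (6,3) (6,4) (6,5) (7,1)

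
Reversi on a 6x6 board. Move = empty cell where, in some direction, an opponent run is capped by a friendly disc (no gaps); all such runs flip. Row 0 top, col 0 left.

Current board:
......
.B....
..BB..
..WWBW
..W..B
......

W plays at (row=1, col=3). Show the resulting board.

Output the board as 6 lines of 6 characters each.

Place W at (1,3); scan 8 dirs for brackets.
Dir NW: first cell '.' (not opp) -> no flip
Dir N: first cell '.' (not opp) -> no flip
Dir NE: first cell '.' (not opp) -> no flip
Dir W: first cell '.' (not opp) -> no flip
Dir E: first cell '.' (not opp) -> no flip
Dir SW: opp run (2,2), next='.' -> no flip
Dir S: opp run (2,3) capped by W -> flip
Dir SE: first cell '.' (not opp) -> no flip
All flips: (2,3)

Answer: ......
.B.W..
..BW..
..WWBW
..W..B
......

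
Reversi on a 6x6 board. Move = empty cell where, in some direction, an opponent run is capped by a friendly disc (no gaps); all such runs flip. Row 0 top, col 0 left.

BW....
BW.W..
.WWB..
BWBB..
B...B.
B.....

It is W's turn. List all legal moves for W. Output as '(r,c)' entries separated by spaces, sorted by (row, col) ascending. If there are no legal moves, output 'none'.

Answer: (2,4) (3,4) (4,2) (4,3) (5,5)

Derivation:
(1,2): no bracket -> illegal
(1,4): no bracket -> illegal
(2,0): no bracket -> illegal
(2,4): flips 1 -> legal
(3,4): flips 2 -> legal
(3,5): no bracket -> illegal
(4,1): no bracket -> illegal
(4,2): flips 1 -> legal
(4,3): flips 3 -> legal
(4,5): no bracket -> illegal
(5,1): no bracket -> illegal
(5,3): no bracket -> illegal
(5,4): no bracket -> illegal
(5,5): flips 2 -> legal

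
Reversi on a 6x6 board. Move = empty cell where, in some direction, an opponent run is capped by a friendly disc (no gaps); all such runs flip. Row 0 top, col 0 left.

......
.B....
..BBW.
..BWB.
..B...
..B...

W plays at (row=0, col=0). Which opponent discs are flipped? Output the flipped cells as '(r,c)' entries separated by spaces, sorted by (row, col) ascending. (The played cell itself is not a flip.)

Answer: (1,1) (2,2)

Derivation:
Dir NW: edge -> no flip
Dir N: edge -> no flip
Dir NE: edge -> no flip
Dir W: edge -> no flip
Dir E: first cell '.' (not opp) -> no flip
Dir SW: edge -> no flip
Dir S: first cell '.' (not opp) -> no flip
Dir SE: opp run (1,1) (2,2) capped by W -> flip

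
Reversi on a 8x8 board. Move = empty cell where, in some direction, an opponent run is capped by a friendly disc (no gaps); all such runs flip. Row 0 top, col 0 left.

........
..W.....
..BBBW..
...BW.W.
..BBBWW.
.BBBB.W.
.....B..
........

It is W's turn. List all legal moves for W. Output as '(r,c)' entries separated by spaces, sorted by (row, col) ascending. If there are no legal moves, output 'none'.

(1,1): no bracket -> illegal
(1,3): no bracket -> illegal
(1,4): flips 1 -> legal
(1,5): no bracket -> illegal
(2,1): flips 3 -> legal
(3,1): no bracket -> illegal
(3,2): flips 2 -> legal
(3,5): no bracket -> illegal
(4,0): no bracket -> illegal
(4,1): flips 3 -> legal
(5,0): no bracket -> illegal
(5,5): no bracket -> illegal
(6,0): no bracket -> illegal
(6,1): flips 2 -> legal
(6,2): no bracket -> illegal
(6,3): flips 1 -> legal
(6,4): flips 2 -> legal
(6,6): no bracket -> illegal
(7,4): flips 1 -> legal
(7,5): no bracket -> illegal
(7,6): no bracket -> illegal

Answer: (1,4) (2,1) (3,2) (4,1) (6,1) (6,3) (6,4) (7,4)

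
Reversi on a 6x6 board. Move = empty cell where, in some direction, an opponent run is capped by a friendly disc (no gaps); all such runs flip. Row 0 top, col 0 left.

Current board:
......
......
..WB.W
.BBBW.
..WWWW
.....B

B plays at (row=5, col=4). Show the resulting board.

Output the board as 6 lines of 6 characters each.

Place B at (5,4); scan 8 dirs for brackets.
Dir NW: opp run (4,3) capped by B -> flip
Dir N: opp run (4,4) (3,4), next='.' -> no flip
Dir NE: opp run (4,5), next=edge -> no flip
Dir W: first cell '.' (not opp) -> no flip
Dir E: first cell 'B' (not opp) -> no flip
Dir SW: edge -> no flip
Dir S: edge -> no flip
Dir SE: edge -> no flip
All flips: (4,3)

Answer: ......
......
..WB.W
.BBBW.
..WBWW
....BB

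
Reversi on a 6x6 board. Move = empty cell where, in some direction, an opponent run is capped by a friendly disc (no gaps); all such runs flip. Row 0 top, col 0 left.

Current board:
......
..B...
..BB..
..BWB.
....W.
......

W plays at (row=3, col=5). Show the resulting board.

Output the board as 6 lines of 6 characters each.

Answer: ......
..B...
..BB..
..BWWW
....W.
......

Derivation:
Place W at (3,5); scan 8 dirs for brackets.
Dir NW: first cell '.' (not opp) -> no flip
Dir N: first cell '.' (not opp) -> no flip
Dir NE: edge -> no flip
Dir W: opp run (3,4) capped by W -> flip
Dir E: edge -> no flip
Dir SW: first cell 'W' (not opp) -> no flip
Dir S: first cell '.' (not opp) -> no flip
Dir SE: edge -> no flip
All flips: (3,4)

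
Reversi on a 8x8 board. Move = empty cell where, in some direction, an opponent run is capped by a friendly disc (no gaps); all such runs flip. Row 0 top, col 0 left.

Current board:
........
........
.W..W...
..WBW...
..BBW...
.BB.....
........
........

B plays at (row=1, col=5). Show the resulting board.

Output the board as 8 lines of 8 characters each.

Answer: ........
.....B..
.W..B...
..WBW...
..BBW...
.BB.....
........
........

Derivation:
Place B at (1,5); scan 8 dirs for brackets.
Dir NW: first cell '.' (not opp) -> no flip
Dir N: first cell '.' (not opp) -> no flip
Dir NE: first cell '.' (not opp) -> no flip
Dir W: first cell '.' (not opp) -> no flip
Dir E: first cell '.' (not opp) -> no flip
Dir SW: opp run (2,4) capped by B -> flip
Dir S: first cell '.' (not opp) -> no flip
Dir SE: first cell '.' (not opp) -> no flip
All flips: (2,4)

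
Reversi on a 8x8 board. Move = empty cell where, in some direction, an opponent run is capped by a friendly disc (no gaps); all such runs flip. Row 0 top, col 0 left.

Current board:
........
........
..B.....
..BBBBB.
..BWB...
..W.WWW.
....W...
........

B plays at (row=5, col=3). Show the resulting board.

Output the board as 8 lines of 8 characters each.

Answer: ........
........
..B.....
..BBBBB.
..BBB...
..WBWWW.
....W...
........

Derivation:
Place B at (5,3); scan 8 dirs for brackets.
Dir NW: first cell 'B' (not opp) -> no flip
Dir N: opp run (4,3) capped by B -> flip
Dir NE: first cell 'B' (not opp) -> no flip
Dir W: opp run (5,2), next='.' -> no flip
Dir E: opp run (5,4) (5,5) (5,6), next='.' -> no flip
Dir SW: first cell '.' (not opp) -> no flip
Dir S: first cell '.' (not opp) -> no flip
Dir SE: opp run (6,4), next='.' -> no flip
All flips: (4,3)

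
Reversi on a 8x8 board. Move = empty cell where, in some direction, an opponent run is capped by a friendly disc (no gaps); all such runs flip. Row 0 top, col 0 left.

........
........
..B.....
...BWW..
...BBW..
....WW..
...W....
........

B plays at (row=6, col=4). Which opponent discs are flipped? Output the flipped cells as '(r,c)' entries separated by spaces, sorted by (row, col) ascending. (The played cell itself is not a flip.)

Dir NW: first cell '.' (not opp) -> no flip
Dir N: opp run (5,4) capped by B -> flip
Dir NE: opp run (5,5), next='.' -> no flip
Dir W: opp run (6,3), next='.' -> no flip
Dir E: first cell '.' (not opp) -> no flip
Dir SW: first cell '.' (not opp) -> no flip
Dir S: first cell '.' (not opp) -> no flip
Dir SE: first cell '.' (not opp) -> no flip

Answer: (5,4)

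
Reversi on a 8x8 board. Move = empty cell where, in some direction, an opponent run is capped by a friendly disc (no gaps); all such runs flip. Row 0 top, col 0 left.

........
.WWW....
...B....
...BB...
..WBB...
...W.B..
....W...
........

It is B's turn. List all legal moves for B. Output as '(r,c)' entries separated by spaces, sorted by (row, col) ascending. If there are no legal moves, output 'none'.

Answer: (0,1) (0,3) (4,1) (5,1) (6,2) (6,3) (7,3)

Derivation:
(0,0): no bracket -> illegal
(0,1): flips 1 -> legal
(0,2): no bracket -> illegal
(0,3): flips 1 -> legal
(0,4): no bracket -> illegal
(1,0): no bracket -> illegal
(1,4): no bracket -> illegal
(2,0): no bracket -> illegal
(2,1): no bracket -> illegal
(2,2): no bracket -> illegal
(2,4): no bracket -> illegal
(3,1): no bracket -> illegal
(3,2): no bracket -> illegal
(4,1): flips 1 -> legal
(5,1): flips 1 -> legal
(5,2): no bracket -> illegal
(5,4): no bracket -> illegal
(6,2): flips 1 -> legal
(6,3): flips 1 -> legal
(6,5): no bracket -> illegal
(7,3): flips 1 -> legal
(7,4): no bracket -> illegal
(7,5): no bracket -> illegal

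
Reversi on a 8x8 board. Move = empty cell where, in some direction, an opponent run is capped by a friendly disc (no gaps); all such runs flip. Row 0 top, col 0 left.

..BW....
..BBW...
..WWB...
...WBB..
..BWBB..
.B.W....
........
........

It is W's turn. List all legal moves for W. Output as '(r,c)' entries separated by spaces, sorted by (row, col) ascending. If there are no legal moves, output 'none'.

Answer: (0,1) (0,4) (1,1) (1,5) (2,1) (2,5) (2,6) (3,1) (3,6) (4,1) (4,6) (5,4) (5,5) (5,6) (6,0)

Derivation:
(0,1): flips 2 -> legal
(0,4): flips 1 -> legal
(1,1): flips 2 -> legal
(1,5): flips 1 -> legal
(2,1): flips 1 -> legal
(2,5): flips 2 -> legal
(2,6): flips 2 -> legal
(3,1): flips 1 -> legal
(3,2): no bracket -> illegal
(3,6): flips 2 -> legal
(4,0): no bracket -> illegal
(4,1): flips 1 -> legal
(4,6): flips 2 -> legal
(5,0): no bracket -> illegal
(5,2): no bracket -> illegal
(5,4): flips 3 -> legal
(5,5): flips 1 -> legal
(5,6): flips 2 -> legal
(6,0): flips 2 -> legal
(6,1): no bracket -> illegal
(6,2): no bracket -> illegal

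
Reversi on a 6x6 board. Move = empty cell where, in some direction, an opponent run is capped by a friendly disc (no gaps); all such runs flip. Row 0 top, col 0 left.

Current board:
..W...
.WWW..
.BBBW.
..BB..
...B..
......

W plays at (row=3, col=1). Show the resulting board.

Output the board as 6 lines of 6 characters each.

Place W at (3,1); scan 8 dirs for brackets.
Dir NW: first cell '.' (not opp) -> no flip
Dir N: opp run (2,1) capped by W -> flip
Dir NE: opp run (2,2) capped by W -> flip
Dir W: first cell '.' (not opp) -> no flip
Dir E: opp run (3,2) (3,3), next='.' -> no flip
Dir SW: first cell '.' (not opp) -> no flip
Dir S: first cell '.' (not opp) -> no flip
Dir SE: first cell '.' (not opp) -> no flip
All flips: (2,1) (2,2)

Answer: ..W...
.WWW..
.WWBW.
.WBB..
...B..
......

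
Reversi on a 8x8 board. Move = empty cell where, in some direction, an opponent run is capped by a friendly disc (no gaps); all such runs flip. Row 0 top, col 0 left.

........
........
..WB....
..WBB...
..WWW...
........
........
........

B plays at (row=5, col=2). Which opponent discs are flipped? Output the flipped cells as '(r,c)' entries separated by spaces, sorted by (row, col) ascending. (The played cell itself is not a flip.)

Answer: (4,3)

Derivation:
Dir NW: first cell '.' (not opp) -> no flip
Dir N: opp run (4,2) (3,2) (2,2), next='.' -> no flip
Dir NE: opp run (4,3) capped by B -> flip
Dir W: first cell '.' (not opp) -> no flip
Dir E: first cell '.' (not opp) -> no flip
Dir SW: first cell '.' (not opp) -> no flip
Dir S: first cell '.' (not opp) -> no flip
Dir SE: first cell '.' (not opp) -> no flip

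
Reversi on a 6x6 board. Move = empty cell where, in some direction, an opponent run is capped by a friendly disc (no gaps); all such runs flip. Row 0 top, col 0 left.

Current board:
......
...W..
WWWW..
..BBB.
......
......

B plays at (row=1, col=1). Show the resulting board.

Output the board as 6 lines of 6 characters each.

Answer: ......
.B.W..
WWBW..
..BBB.
......
......

Derivation:
Place B at (1,1); scan 8 dirs for brackets.
Dir NW: first cell '.' (not opp) -> no flip
Dir N: first cell '.' (not opp) -> no flip
Dir NE: first cell '.' (not opp) -> no flip
Dir W: first cell '.' (not opp) -> no flip
Dir E: first cell '.' (not opp) -> no flip
Dir SW: opp run (2,0), next=edge -> no flip
Dir S: opp run (2,1), next='.' -> no flip
Dir SE: opp run (2,2) capped by B -> flip
All flips: (2,2)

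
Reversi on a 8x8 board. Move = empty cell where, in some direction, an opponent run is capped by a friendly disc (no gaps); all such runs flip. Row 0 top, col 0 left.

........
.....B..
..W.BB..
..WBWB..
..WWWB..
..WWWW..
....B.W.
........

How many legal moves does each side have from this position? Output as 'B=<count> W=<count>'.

Answer: B=11 W=12

Derivation:
-- B to move --
(1,1): flips 1 -> legal
(1,2): no bracket -> illegal
(1,3): no bracket -> illegal
(2,1): no bracket -> illegal
(2,3): flips 1 -> legal
(3,1): flips 3 -> legal
(4,1): flips 3 -> legal
(4,6): flips 1 -> legal
(5,1): flips 1 -> legal
(5,6): no bracket -> illegal
(5,7): no bracket -> illegal
(6,1): flips 3 -> legal
(6,2): flips 2 -> legal
(6,3): flips 3 -> legal
(6,5): flips 1 -> legal
(6,7): no bracket -> illegal
(7,5): no bracket -> illegal
(7,6): no bracket -> illegal
(7,7): flips 3 -> legal
B mobility = 11
-- W to move --
(0,4): no bracket -> illegal
(0,5): flips 4 -> legal
(0,6): flips 3 -> legal
(1,3): no bracket -> illegal
(1,4): flips 1 -> legal
(1,6): flips 1 -> legal
(2,3): flips 1 -> legal
(2,6): flips 1 -> legal
(3,6): flips 2 -> legal
(4,6): flips 1 -> legal
(5,6): flips 1 -> legal
(6,3): no bracket -> illegal
(6,5): no bracket -> illegal
(7,3): flips 1 -> legal
(7,4): flips 1 -> legal
(7,5): flips 1 -> legal
W mobility = 12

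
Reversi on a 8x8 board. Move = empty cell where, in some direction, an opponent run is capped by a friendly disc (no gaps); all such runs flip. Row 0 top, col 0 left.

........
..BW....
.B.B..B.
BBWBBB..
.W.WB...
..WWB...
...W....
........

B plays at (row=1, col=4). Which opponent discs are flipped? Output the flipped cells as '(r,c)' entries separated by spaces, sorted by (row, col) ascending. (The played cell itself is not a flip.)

Answer: (1,3)

Derivation:
Dir NW: first cell '.' (not opp) -> no flip
Dir N: first cell '.' (not opp) -> no flip
Dir NE: first cell '.' (not opp) -> no flip
Dir W: opp run (1,3) capped by B -> flip
Dir E: first cell '.' (not opp) -> no flip
Dir SW: first cell 'B' (not opp) -> no flip
Dir S: first cell '.' (not opp) -> no flip
Dir SE: first cell '.' (not opp) -> no flip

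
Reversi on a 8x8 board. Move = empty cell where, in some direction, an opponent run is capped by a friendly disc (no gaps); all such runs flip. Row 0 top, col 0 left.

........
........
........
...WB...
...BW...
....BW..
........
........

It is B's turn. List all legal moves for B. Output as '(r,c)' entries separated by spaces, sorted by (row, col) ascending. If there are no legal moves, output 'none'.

Answer: (2,3) (3,2) (4,5) (5,6)

Derivation:
(2,2): no bracket -> illegal
(2,3): flips 1 -> legal
(2,4): no bracket -> illegal
(3,2): flips 1 -> legal
(3,5): no bracket -> illegal
(4,2): no bracket -> illegal
(4,5): flips 1 -> legal
(4,6): no bracket -> illegal
(5,3): no bracket -> illegal
(5,6): flips 1 -> legal
(6,4): no bracket -> illegal
(6,5): no bracket -> illegal
(6,6): no bracket -> illegal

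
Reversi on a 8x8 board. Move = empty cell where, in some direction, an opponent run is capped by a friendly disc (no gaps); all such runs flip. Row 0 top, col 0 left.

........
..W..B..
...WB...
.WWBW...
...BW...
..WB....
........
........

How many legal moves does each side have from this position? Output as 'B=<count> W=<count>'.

-- B to move --
(0,1): no bracket -> illegal
(0,2): no bracket -> illegal
(0,3): no bracket -> illegal
(1,1): no bracket -> illegal
(1,3): flips 1 -> legal
(1,4): no bracket -> illegal
(2,0): no bracket -> illegal
(2,1): flips 1 -> legal
(2,2): flips 1 -> legal
(2,5): flips 1 -> legal
(3,0): flips 2 -> legal
(3,5): flips 2 -> legal
(4,0): no bracket -> illegal
(4,1): no bracket -> illegal
(4,2): no bracket -> illegal
(4,5): flips 1 -> legal
(5,1): flips 1 -> legal
(5,4): flips 2 -> legal
(5,5): flips 1 -> legal
(6,1): flips 1 -> legal
(6,2): no bracket -> illegal
(6,3): no bracket -> illegal
B mobility = 11
-- W to move --
(0,4): no bracket -> illegal
(0,5): no bracket -> illegal
(0,6): no bracket -> illegal
(1,3): no bracket -> illegal
(1,4): flips 1 -> legal
(1,6): no bracket -> illegal
(2,2): flips 1 -> legal
(2,5): flips 1 -> legal
(2,6): no bracket -> illegal
(3,5): no bracket -> illegal
(4,2): flips 1 -> legal
(5,4): flips 2 -> legal
(6,2): flips 1 -> legal
(6,3): flips 3 -> legal
(6,4): no bracket -> illegal
W mobility = 7

Answer: B=11 W=7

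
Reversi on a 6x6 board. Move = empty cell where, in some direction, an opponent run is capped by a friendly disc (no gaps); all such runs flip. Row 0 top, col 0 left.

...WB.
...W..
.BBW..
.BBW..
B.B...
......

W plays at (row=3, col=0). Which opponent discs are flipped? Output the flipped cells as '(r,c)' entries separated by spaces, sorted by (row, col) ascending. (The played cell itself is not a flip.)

Answer: (3,1) (3,2)

Derivation:
Dir NW: edge -> no flip
Dir N: first cell '.' (not opp) -> no flip
Dir NE: opp run (2,1), next='.' -> no flip
Dir W: edge -> no flip
Dir E: opp run (3,1) (3,2) capped by W -> flip
Dir SW: edge -> no flip
Dir S: opp run (4,0), next='.' -> no flip
Dir SE: first cell '.' (not opp) -> no flip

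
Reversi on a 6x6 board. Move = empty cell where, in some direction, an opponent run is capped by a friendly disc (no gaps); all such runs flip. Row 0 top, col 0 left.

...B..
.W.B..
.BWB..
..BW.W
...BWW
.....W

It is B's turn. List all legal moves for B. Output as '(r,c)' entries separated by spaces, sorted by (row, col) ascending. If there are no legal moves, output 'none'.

Answer: (0,1) (1,2) (3,1) (3,4)

Derivation:
(0,0): no bracket -> illegal
(0,1): flips 1 -> legal
(0,2): no bracket -> illegal
(1,0): no bracket -> illegal
(1,2): flips 1 -> legal
(2,0): no bracket -> illegal
(2,4): no bracket -> illegal
(2,5): no bracket -> illegal
(3,1): flips 1 -> legal
(3,4): flips 1 -> legal
(4,2): no bracket -> illegal
(5,3): no bracket -> illegal
(5,4): no bracket -> illegal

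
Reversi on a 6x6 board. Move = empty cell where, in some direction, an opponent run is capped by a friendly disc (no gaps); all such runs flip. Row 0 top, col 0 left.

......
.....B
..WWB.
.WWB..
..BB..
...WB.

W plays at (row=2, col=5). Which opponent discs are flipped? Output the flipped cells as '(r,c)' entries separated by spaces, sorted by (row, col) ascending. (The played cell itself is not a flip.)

Answer: (2,4)

Derivation:
Dir NW: first cell '.' (not opp) -> no flip
Dir N: opp run (1,5), next='.' -> no flip
Dir NE: edge -> no flip
Dir W: opp run (2,4) capped by W -> flip
Dir E: edge -> no flip
Dir SW: first cell '.' (not opp) -> no flip
Dir S: first cell '.' (not opp) -> no flip
Dir SE: edge -> no flip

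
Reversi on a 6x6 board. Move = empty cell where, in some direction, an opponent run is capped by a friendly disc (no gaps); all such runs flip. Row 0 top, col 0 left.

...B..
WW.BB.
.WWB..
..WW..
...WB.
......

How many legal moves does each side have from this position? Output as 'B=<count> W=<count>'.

Answer: B=6 W=5

Derivation:
-- B to move --
(0,0): flips 3 -> legal
(0,1): no bracket -> illegal
(0,2): no bracket -> illegal
(1,2): no bracket -> illegal
(2,0): flips 2 -> legal
(2,4): no bracket -> illegal
(3,0): no bracket -> illegal
(3,1): flips 1 -> legal
(3,4): no bracket -> illegal
(4,1): flips 1 -> legal
(4,2): flips 1 -> legal
(5,2): no bracket -> illegal
(5,3): flips 2 -> legal
(5,4): no bracket -> illegal
B mobility = 6
-- W to move --
(0,2): no bracket -> illegal
(0,4): flips 1 -> legal
(0,5): flips 2 -> legal
(1,2): no bracket -> illegal
(1,5): no bracket -> illegal
(2,4): flips 1 -> legal
(2,5): no bracket -> illegal
(3,4): no bracket -> illegal
(3,5): no bracket -> illegal
(4,5): flips 1 -> legal
(5,3): no bracket -> illegal
(5,4): no bracket -> illegal
(5,5): flips 1 -> legal
W mobility = 5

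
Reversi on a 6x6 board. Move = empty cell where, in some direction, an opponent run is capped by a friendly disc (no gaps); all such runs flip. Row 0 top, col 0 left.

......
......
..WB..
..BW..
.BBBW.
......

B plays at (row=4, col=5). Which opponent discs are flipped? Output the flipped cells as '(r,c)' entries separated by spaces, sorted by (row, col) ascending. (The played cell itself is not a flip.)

Dir NW: first cell '.' (not opp) -> no flip
Dir N: first cell '.' (not opp) -> no flip
Dir NE: edge -> no flip
Dir W: opp run (4,4) capped by B -> flip
Dir E: edge -> no flip
Dir SW: first cell '.' (not opp) -> no flip
Dir S: first cell '.' (not opp) -> no flip
Dir SE: edge -> no flip

Answer: (4,4)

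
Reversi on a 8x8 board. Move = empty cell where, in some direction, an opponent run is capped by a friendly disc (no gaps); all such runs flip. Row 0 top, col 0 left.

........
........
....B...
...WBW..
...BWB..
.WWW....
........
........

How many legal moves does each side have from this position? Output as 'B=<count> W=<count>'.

Answer: B=9 W=7

Derivation:
-- B to move --
(2,2): no bracket -> illegal
(2,3): flips 1 -> legal
(2,5): flips 1 -> legal
(2,6): no bracket -> illegal
(3,2): flips 1 -> legal
(3,6): flips 1 -> legal
(4,0): no bracket -> illegal
(4,1): no bracket -> illegal
(4,2): flips 1 -> legal
(4,6): flips 1 -> legal
(5,0): no bracket -> illegal
(5,4): flips 1 -> legal
(5,5): no bracket -> illegal
(6,0): no bracket -> illegal
(6,1): flips 1 -> legal
(6,2): no bracket -> illegal
(6,3): flips 1 -> legal
(6,4): no bracket -> illegal
B mobility = 9
-- W to move --
(1,3): flips 1 -> legal
(1,4): flips 2 -> legal
(1,5): flips 1 -> legal
(2,3): no bracket -> illegal
(2,5): flips 2 -> legal
(3,2): no bracket -> illegal
(3,6): no bracket -> illegal
(4,2): flips 1 -> legal
(4,6): flips 1 -> legal
(5,4): no bracket -> illegal
(5,5): flips 1 -> legal
(5,6): no bracket -> illegal
W mobility = 7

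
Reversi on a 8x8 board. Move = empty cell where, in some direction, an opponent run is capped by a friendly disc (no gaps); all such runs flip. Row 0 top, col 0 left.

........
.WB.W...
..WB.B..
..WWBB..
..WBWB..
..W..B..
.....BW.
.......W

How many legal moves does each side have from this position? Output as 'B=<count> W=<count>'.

Answer: B=12 W=10

Derivation:
-- B to move --
(0,0): flips 4 -> legal
(0,1): no bracket -> illegal
(0,2): no bracket -> illegal
(0,3): flips 1 -> legal
(0,4): no bracket -> illegal
(0,5): flips 1 -> legal
(1,0): flips 1 -> legal
(1,3): no bracket -> illegal
(1,5): no bracket -> illegal
(2,0): no bracket -> illegal
(2,1): flips 2 -> legal
(2,4): no bracket -> illegal
(3,1): flips 2 -> legal
(4,1): flips 2 -> legal
(5,1): no bracket -> illegal
(5,3): flips 1 -> legal
(5,4): flips 1 -> legal
(5,6): no bracket -> illegal
(5,7): no bracket -> illegal
(6,1): flips 1 -> legal
(6,2): flips 4 -> legal
(6,3): no bracket -> illegal
(6,7): flips 1 -> legal
(7,5): no bracket -> illegal
(7,6): no bracket -> illegal
B mobility = 12
-- W to move --
(0,1): no bracket -> illegal
(0,2): flips 1 -> legal
(0,3): no bracket -> illegal
(1,3): flips 2 -> legal
(1,5): no bracket -> illegal
(1,6): flips 3 -> legal
(2,1): no bracket -> illegal
(2,4): flips 2 -> legal
(2,6): flips 1 -> legal
(3,6): flips 3 -> legal
(4,6): flips 1 -> legal
(5,3): flips 1 -> legal
(5,4): flips 1 -> legal
(5,6): no bracket -> illegal
(6,4): flips 1 -> legal
(7,4): no bracket -> illegal
(7,5): no bracket -> illegal
(7,6): no bracket -> illegal
W mobility = 10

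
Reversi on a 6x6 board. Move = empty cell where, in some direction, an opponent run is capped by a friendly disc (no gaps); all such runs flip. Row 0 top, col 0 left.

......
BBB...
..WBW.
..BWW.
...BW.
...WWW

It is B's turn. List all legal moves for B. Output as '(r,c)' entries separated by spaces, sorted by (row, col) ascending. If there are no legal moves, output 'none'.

(1,3): no bracket -> illegal
(1,4): no bracket -> illegal
(1,5): no bracket -> illegal
(2,1): flips 1 -> legal
(2,5): flips 2 -> legal
(3,1): no bracket -> illegal
(3,5): flips 2 -> legal
(4,2): no bracket -> illegal
(4,5): flips 2 -> legal
(5,2): no bracket -> illegal

Answer: (2,1) (2,5) (3,5) (4,5)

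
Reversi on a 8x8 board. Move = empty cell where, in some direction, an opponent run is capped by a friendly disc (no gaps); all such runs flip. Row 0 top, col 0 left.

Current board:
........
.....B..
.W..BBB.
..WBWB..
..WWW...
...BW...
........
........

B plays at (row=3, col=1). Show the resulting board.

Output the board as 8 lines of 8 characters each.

Place B at (3,1); scan 8 dirs for brackets.
Dir NW: first cell '.' (not opp) -> no flip
Dir N: opp run (2,1), next='.' -> no flip
Dir NE: first cell '.' (not opp) -> no flip
Dir W: first cell '.' (not opp) -> no flip
Dir E: opp run (3,2) capped by B -> flip
Dir SW: first cell '.' (not opp) -> no flip
Dir S: first cell '.' (not opp) -> no flip
Dir SE: opp run (4,2) capped by B -> flip
All flips: (3,2) (4,2)

Answer: ........
.....B..
.W..BBB.
.BBBWB..
..BWW...
...BW...
........
........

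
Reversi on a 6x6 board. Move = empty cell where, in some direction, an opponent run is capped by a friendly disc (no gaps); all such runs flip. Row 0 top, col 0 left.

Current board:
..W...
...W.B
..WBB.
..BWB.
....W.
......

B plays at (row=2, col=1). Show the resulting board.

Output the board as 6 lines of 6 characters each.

Place B at (2,1); scan 8 dirs for brackets.
Dir NW: first cell '.' (not opp) -> no flip
Dir N: first cell '.' (not opp) -> no flip
Dir NE: first cell '.' (not opp) -> no flip
Dir W: first cell '.' (not opp) -> no flip
Dir E: opp run (2,2) capped by B -> flip
Dir SW: first cell '.' (not opp) -> no flip
Dir S: first cell '.' (not opp) -> no flip
Dir SE: first cell 'B' (not opp) -> no flip
All flips: (2,2)

Answer: ..W...
...W.B
.BBBB.
..BWB.
....W.
......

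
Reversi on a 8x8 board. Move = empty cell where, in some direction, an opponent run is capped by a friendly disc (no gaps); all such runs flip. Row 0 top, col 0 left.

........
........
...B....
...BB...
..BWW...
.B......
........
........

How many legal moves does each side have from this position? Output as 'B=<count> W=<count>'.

Answer: B=5 W=5

Derivation:
-- B to move --
(3,2): no bracket -> illegal
(3,5): no bracket -> illegal
(4,5): flips 2 -> legal
(5,2): flips 1 -> legal
(5,3): flips 1 -> legal
(5,4): flips 1 -> legal
(5,5): flips 1 -> legal
B mobility = 5
-- W to move --
(1,2): no bracket -> illegal
(1,3): flips 2 -> legal
(1,4): no bracket -> illegal
(2,2): flips 1 -> legal
(2,4): flips 1 -> legal
(2,5): flips 1 -> legal
(3,1): no bracket -> illegal
(3,2): no bracket -> illegal
(3,5): no bracket -> illegal
(4,0): no bracket -> illegal
(4,1): flips 1 -> legal
(4,5): no bracket -> illegal
(5,0): no bracket -> illegal
(5,2): no bracket -> illegal
(5,3): no bracket -> illegal
(6,0): no bracket -> illegal
(6,1): no bracket -> illegal
(6,2): no bracket -> illegal
W mobility = 5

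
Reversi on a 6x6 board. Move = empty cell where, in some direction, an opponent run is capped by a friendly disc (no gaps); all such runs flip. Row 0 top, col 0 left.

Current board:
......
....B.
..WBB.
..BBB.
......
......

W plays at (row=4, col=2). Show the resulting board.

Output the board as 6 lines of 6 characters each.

Answer: ......
....B.
..WBB.
..WBB.
..W...
......

Derivation:
Place W at (4,2); scan 8 dirs for brackets.
Dir NW: first cell '.' (not opp) -> no flip
Dir N: opp run (3,2) capped by W -> flip
Dir NE: opp run (3,3) (2,4), next='.' -> no flip
Dir W: first cell '.' (not opp) -> no flip
Dir E: first cell '.' (not opp) -> no flip
Dir SW: first cell '.' (not opp) -> no flip
Dir S: first cell '.' (not opp) -> no flip
Dir SE: first cell '.' (not opp) -> no flip
All flips: (3,2)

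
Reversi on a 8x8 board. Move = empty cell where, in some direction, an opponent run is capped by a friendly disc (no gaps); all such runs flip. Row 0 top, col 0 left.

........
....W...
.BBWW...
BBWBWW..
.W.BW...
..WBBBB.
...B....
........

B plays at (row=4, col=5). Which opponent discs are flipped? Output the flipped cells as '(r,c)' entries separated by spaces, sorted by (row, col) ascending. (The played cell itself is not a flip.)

Answer: (4,4)

Derivation:
Dir NW: opp run (3,4) (2,3), next='.' -> no flip
Dir N: opp run (3,5), next='.' -> no flip
Dir NE: first cell '.' (not opp) -> no flip
Dir W: opp run (4,4) capped by B -> flip
Dir E: first cell '.' (not opp) -> no flip
Dir SW: first cell 'B' (not opp) -> no flip
Dir S: first cell 'B' (not opp) -> no flip
Dir SE: first cell 'B' (not opp) -> no flip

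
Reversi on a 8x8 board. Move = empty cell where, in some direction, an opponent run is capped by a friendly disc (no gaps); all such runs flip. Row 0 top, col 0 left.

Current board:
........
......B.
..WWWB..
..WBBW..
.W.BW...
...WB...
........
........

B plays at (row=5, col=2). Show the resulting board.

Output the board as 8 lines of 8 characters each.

Place B at (5,2); scan 8 dirs for brackets.
Dir NW: opp run (4,1), next='.' -> no flip
Dir N: first cell '.' (not opp) -> no flip
Dir NE: first cell 'B' (not opp) -> no flip
Dir W: first cell '.' (not opp) -> no flip
Dir E: opp run (5,3) capped by B -> flip
Dir SW: first cell '.' (not opp) -> no flip
Dir S: first cell '.' (not opp) -> no flip
Dir SE: first cell '.' (not opp) -> no flip
All flips: (5,3)

Answer: ........
......B.
..WWWB..
..WBBW..
.W.BW...
..BBB...
........
........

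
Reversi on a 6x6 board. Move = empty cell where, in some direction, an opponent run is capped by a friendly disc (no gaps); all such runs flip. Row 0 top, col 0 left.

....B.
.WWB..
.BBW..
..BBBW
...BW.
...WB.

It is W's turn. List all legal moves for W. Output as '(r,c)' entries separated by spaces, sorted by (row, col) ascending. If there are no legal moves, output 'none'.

Answer: (0,3) (1,4) (2,0) (2,4) (3,0) (3,1) (4,1) (4,2) (4,5) (5,5)

Derivation:
(0,2): no bracket -> illegal
(0,3): flips 1 -> legal
(0,5): no bracket -> illegal
(1,0): no bracket -> illegal
(1,4): flips 1 -> legal
(1,5): no bracket -> illegal
(2,0): flips 2 -> legal
(2,4): flips 1 -> legal
(2,5): no bracket -> illegal
(3,0): flips 1 -> legal
(3,1): flips 4 -> legal
(4,1): flips 1 -> legal
(4,2): flips 3 -> legal
(4,5): flips 1 -> legal
(5,2): no bracket -> illegal
(5,5): flips 1 -> legal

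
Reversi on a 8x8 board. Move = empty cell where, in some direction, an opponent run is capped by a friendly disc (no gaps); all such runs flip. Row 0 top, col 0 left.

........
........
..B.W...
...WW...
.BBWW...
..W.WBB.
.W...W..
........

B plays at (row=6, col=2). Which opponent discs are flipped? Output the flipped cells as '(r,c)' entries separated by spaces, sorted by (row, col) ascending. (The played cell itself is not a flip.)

Answer: (5,2)

Derivation:
Dir NW: first cell '.' (not opp) -> no flip
Dir N: opp run (5,2) capped by B -> flip
Dir NE: first cell '.' (not opp) -> no flip
Dir W: opp run (6,1), next='.' -> no flip
Dir E: first cell '.' (not opp) -> no flip
Dir SW: first cell '.' (not opp) -> no flip
Dir S: first cell '.' (not opp) -> no flip
Dir SE: first cell '.' (not opp) -> no flip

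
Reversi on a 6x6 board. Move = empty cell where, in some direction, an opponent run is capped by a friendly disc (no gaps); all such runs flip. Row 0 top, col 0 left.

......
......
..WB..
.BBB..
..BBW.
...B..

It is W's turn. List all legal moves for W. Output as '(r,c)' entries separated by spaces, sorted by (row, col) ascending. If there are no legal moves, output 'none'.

Answer: (2,4) (4,0) (4,1) (5,2)

Derivation:
(1,2): no bracket -> illegal
(1,3): no bracket -> illegal
(1,4): no bracket -> illegal
(2,0): no bracket -> illegal
(2,1): no bracket -> illegal
(2,4): flips 1 -> legal
(3,0): no bracket -> illegal
(3,4): no bracket -> illegal
(4,0): flips 1 -> legal
(4,1): flips 2 -> legal
(5,1): no bracket -> illegal
(5,2): flips 2 -> legal
(5,4): no bracket -> illegal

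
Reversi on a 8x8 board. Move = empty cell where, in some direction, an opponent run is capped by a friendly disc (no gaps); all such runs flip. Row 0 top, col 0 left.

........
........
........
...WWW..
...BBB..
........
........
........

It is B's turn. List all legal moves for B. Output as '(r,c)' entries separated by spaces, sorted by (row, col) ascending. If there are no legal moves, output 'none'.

(2,2): flips 1 -> legal
(2,3): flips 2 -> legal
(2,4): flips 1 -> legal
(2,5): flips 2 -> legal
(2,6): flips 1 -> legal
(3,2): no bracket -> illegal
(3,6): no bracket -> illegal
(4,2): no bracket -> illegal
(4,6): no bracket -> illegal

Answer: (2,2) (2,3) (2,4) (2,5) (2,6)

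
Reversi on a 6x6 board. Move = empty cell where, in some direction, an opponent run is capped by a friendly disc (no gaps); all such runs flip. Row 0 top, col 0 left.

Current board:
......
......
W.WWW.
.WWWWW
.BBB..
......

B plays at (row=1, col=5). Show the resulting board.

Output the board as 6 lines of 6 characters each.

Answer: ......
.....B
W.WWB.
.WWBWW
.BBB..
......

Derivation:
Place B at (1,5); scan 8 dirs for brackets.
Dir NW: first cell '.' (not opp) -> no flip
Dir N: first cell '.' (not opp) -> no flip
Dir NE: edge -> no flip
Dir W: first cell '.' (not opp) -> no flip
Dir E: edge -> no flip
Dir SW: opp run (2,4) (3,3) capped by B -> flip
Dir S: first cell '.' (not opp) -> no flip
Dir SE: edge -> no flip
All flips: (2,4) (3,3)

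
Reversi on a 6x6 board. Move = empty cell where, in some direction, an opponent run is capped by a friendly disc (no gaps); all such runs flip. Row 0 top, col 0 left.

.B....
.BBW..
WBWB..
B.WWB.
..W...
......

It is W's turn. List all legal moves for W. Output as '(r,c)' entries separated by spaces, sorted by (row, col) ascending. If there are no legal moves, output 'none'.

Answer: (0,0) (0,2) (1,0) (1,4) (2,4) (3,5) (4,0)

Derivation:
(0,0): flips 1 -> legal
(0,2): flips 2 -> legal
(0,3): no bracket -> illegal
(1,0): flips 3 -> legal
(1,4): flips 1 -> legal
(2,4): flips 1 -> legal
(2,5): no bracket -> illegal
(3,1): no bracket -> illegal
(3,5): flips 1 -> legal
(4,0): flips 1 -> legal
(4,1): no bracket -> illegal
(4,3): no bracket -> illegal
(4,4): no bracket -> illegal
(4,5): no bracket -> illegal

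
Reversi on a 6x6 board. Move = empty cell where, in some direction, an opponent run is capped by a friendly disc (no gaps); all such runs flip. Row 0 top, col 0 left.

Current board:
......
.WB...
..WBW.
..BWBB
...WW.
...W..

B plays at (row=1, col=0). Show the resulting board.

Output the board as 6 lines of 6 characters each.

Answer: ......
BBB...
..WBW.
..BWBB
...WW.
...W..

Derivation:
Place B at (1,0); scan 8 dirs for brackets.
Dir NW: edge -> no flip
Dir N: first cell '.' (not opp) -> no flip
Dir NE: first cell '.' (not opp) -> no flip
Dir W: edge -> no flip
Dir E: opp run (1,1) capped by B -> flip
Dir SW: edge -> no flip
Dir S: first cell '.' (not opp) -> no flip
Dir SE: first cell '.' (not opp) -> no flip
All flips: (1,1)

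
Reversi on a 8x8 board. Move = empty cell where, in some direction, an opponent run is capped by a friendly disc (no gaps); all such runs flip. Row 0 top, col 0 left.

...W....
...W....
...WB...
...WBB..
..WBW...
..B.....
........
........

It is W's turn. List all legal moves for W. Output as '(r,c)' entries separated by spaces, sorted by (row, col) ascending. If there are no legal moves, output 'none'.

(1,4): flips 2 -> legal
(1,5): flips 1 -> legal
(2,5): flips 1 -> legal
(2,6): flips 1 -> legal
(3,2): no bracket -> illegal
(3,6): flips 2 -> legal
(4,1): no bracket -> illegal
(4,5): flips 1 -> legal
(4,6): flips 2 -> legal
(5,1): no bracket -> illegal
(5,3): flips 1 -> legal
(5,4): no bracket -> illegal
(6,1): no bracket -> illegal
(6,2): flips 1 -> legal
(6,3): no bracket -> illegal

Answer: (1,4) (1,5) (2,5) (2,6) (3,6) (4,5) (4,6) (5,3) (6,2)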